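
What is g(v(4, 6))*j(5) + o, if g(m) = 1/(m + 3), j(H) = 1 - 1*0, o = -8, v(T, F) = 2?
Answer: -39/5 ≈ -7.8000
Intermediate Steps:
j(H) = 1 (j(H) = 1 + 0 = 1)
g(m) = 1/(3 + m)
g(v(4, 6))*j(5) + o = 1/(3 + 2) - 8 = 1/5 - 8 = (⅕)*1 - 8 = ⅕ - 8 = -39/5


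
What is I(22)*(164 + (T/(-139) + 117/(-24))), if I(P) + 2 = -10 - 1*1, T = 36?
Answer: -2296567/1112 ≈ -2065.3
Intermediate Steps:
I(P) = -13 (I(P) = -2 + (-10 - 1*1) = -2 + (-10 - 1) = -2 - 11 = -13)
I(22)*(164 + (T/(-139) + 117/(-24))) = -13*(164 + (36/(-139) + 117/(-24))) = -13*(164 + (36*(-1/139) + 117*(-1/24))) = -13*(164 + (-36/139 - 39/8)) = -13*(164 - 5709/1112) = -13*176659/1112 = -2296567/1112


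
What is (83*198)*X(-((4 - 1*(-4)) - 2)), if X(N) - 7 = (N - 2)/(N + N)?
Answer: 125994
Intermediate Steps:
X(N) = 7 + (-2 + N)/(2*N) (X(N) = 7 + (N - 2)/(N + N) = 7 + (-2 + N)/((2*N)) = 7 + (-2 + N)*(1/(2*N)) = 7 + (-2 + N)/(2*N))
(83*198)*X(-((4 - 1*(-4)) - 2)) = (83*198)*(15/2 - 1/((-((4 - 1*(-4)) - 2)))) = 16434*(15/2 - 1/((-((4 + 4) - 2)))) = 16434*(15/2 - 1/((-(8 - 2)))) = 16434*(15/2 - 1/((-1*6))) = 16434*(15/2 - 1/(-6)) = 16434*(15/2 - 1*(-1/6)) = 16434*(15/2 + 1/6) = 16434*(23/3) = 125994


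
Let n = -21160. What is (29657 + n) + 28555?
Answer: 37052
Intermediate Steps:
(29657 + n) + 28555 = (29657 - 21160) + 28555 = 8497 + 28555 = 37052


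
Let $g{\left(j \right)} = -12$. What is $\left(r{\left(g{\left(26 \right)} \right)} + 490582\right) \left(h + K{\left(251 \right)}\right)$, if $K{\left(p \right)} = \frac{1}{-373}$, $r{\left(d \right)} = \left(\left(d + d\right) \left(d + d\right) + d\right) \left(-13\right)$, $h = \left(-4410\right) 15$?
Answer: $- \frac{11923686820750}{373} \approx -3.1967 \cdot 10^{10}$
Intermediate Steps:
$h = -66150$
$r{\left(d \right)} = - 52 d^{2} - 13 d$ ($r{\left(d \right)} = \left(2 d 2 d + d\right) \left(-13\right) = \left(4 d^{2} + d\right) \left(-13\right) = \left(d + 4 d^{2}\right) \left(-13\right) = - 52 d^{2} - 13 d$)
$K{\left(p \right)} = - \frac{1}{373}$
$\left(r{\left(g{\left(26 \right)} \right)} + 490582\right) \left(h + K{\left(251 \right)}\right) = \left(\left(-13\right) \left(-12\right) \left(1 + 4 \left(-12\right)\right) + 490582\right) \left(-66150 - \frac{1}{373}\right) = \left(\left(-13\right) \left(-12\right) \left(1 - 48\right) + 490582\right) \left(- \frac{24673951}{373}\right) = \left(\left(-13\right) \left(-12\right) \left(-47\right) + 490582\right) \left(- \frac{24673951}{373}\right) = \left(-7332 + 490582\right) \left(- \frac{24673951}{373}\right) = 483250 \left(- \frac{24673951}{373}\right) = - \frac{11923686820750}{373}$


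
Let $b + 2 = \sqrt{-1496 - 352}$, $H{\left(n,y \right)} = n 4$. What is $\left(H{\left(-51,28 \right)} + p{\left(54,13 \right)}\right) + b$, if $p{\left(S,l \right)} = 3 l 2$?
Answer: $-128 + 2 i \sqrt{462} \approx -128.0 + 42.988 i$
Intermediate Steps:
$H{\left(n,y \right)} = 4 n$
$p{\left(S,l \right)} = 6 l$
$b = -2 + 2 i \sqrt{462}$ ($b = -2 + \sqrt{-1496 - 352} = -2 + \sqrt{-1848} = -2 + 2 i \sqrt{462} \approx -2.0 + 42.988 i$)
$\left(H{\left(-51,28 \right)} + p{\left(54,13 \right)}\right) + b = \left(4 \left(-51\right) + 6 \cdot 13\right) - \left(2 - 2 i \sqrt{462}\right) = \left(-204 + 78\right) - \left(2 - 2 i \sqrt{462}\right) = -126 - \left(2 - 2 i \sqrt{462}\right) = -128 + 2 i \sqrt{462}$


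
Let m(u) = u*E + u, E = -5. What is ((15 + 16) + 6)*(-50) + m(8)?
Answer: -1882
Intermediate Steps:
m(u) = -4*u (m(u) = u*(-5) + u = -5*u + u = -4*u)
((15 + 16) + 6)*(-50) + m(8) = ((15 + 16) + 6)*(-50) - 4*8 = (31 + 6)*(-50) - 32 = 37*(-50) - 32 = -1850 - 32 = -1882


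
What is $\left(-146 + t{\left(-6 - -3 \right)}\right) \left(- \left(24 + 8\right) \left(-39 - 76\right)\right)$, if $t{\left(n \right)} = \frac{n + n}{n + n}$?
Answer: $-533600$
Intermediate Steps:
$t{\left(n \right)} = 1$ ($t{\left(n \right)} = \frac{2 n}{2 n} = 2 n \frac{1}{2 n} = 1$)
$\left(-146 + t{\left(-6 - -3 \right)}\right) \left(- \left(24 + 8\right) \left(-39 - 76\right)\right) = \left(-146 + 1\right) \left(- \left(24 + 8\right) \left(-39 - 76\right)\right) = - 145 \left(- 32 \left(-115\right)\right) = - 145 \left(\left(-1\right) \left(-3680\right)\right) = \left(-145\right) 3680 = -533600$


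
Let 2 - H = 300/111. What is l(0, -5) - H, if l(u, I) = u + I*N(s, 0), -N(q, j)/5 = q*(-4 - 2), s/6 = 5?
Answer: -166474/37 ≈ -4499.3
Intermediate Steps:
s = 30 (s = 6*5 = 30)
N(q, j) = 30*q (N(q, j) = -5*q*(-4 - 2) = -5*q*(-6) = -(-30)*q = 30*q)
l(u, I) = u + 900*I (l(u, I) = u + I*(30*30) = u + I*900 = u + 900*I)
H = -26/37 (H = 2 - 300/111 = 2 - 1*100/37 = 2 - 100/37 = -26/37 ≈ -0.70270)
l(0, -5) - H = (0 + 900*(-5)) - 1*(-26/37) = (0 - 4500) + 26/37 = -4500 + 26/37 = -166474/37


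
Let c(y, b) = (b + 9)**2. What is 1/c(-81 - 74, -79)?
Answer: 1/4900 ≈ 0.00020408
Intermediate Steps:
c(y, b) = (9 + b)**2
1/c(-81 - 74, -79) = 1/((9 - 79)**2) = 1/((-70)**2) = 1/4900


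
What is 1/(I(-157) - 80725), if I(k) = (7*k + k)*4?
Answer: -1/85749 ≈ -1.1662e-5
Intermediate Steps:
I(k) = 32*k (I(k) = (8*k)*4 = 32*k)
1/(I(-157) - 80725) = 1/(32*(-157) - 80725) = 1/(-5024 - 80725) = 1/(-85749) = -1/85749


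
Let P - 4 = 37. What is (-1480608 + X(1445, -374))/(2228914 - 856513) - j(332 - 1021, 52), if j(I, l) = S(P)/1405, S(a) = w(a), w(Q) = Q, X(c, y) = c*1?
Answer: -2134492456/1928223405 ≈ -1.1070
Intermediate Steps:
X(c, y) = c
P = 41 (P = 4 + 37 = 41)
S(a) = a
j(I, l) = 41/1405
(-1480608 + X(1445, -374))/(2228914 - 856513) - j(332 - 1021, 52) = (-1480608 + 1445)/(2228914 - 856513) - 1*41/1405 = -1479163/1372401 - 41/1405 = -2134492456/1928223405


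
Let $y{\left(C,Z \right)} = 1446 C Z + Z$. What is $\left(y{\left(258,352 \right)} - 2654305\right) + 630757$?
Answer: $129296740$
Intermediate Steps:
$y{\left(C,Z \right)} = Z + 1446 C Z$ ($y{\left(C,Z \right)} = 1446 C Z + Z = Z + 1446 C Z$)
$\left(y{\left(258,352 \right)} - 2654305\right) + 630757 = \left(352 \left(1 + 1446 \cdot 258\right) - 2654305\right) + 630757 = \left(352 \left(1 + 373068\right) - 2654305\right) + 630757 = \left(352 \cdot 373069 - 2654305\right) + 630757 = \left(131320288 - 2654305\right) + 630757 = 128665983 + 630757 = 129296740$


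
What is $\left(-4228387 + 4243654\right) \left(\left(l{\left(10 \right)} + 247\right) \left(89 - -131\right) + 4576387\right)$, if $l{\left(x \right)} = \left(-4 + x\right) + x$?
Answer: $70751048949$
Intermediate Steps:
$l{\left(x \right)} = -4 + 2 x$
$\left(-4228387 + 4243654\right) \left(\left(l{\left(10 \right)} + 247\right) \left(89 - -131\right) + 4576387\right) = \left(-4228387 + 4243654\right) \left(\left(\left(-4 + 2 \cdot 10\right) + 247\right) \left(89 - -131\right) + 4576387\right) = 15267 \left(\left(\left(-4 + 20\right) + 247\right) \left(89 + 131\right) + 4576387\right) = 15267 \left(\left(16 + 247\right) 220 + 4576387\right) = 15267 \left(263 \cdot 220 + 4576387\right) = 15267 \left(57860 + 4576387\right) = 15267 \cdot 4634247 = 70751048949$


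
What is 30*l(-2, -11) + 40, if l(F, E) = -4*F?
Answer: 280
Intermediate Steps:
30*l(-2, -11) + 40 = 30*(-4*(-2)) + 40 = 30*8 + 40 = 240 + 40 = 280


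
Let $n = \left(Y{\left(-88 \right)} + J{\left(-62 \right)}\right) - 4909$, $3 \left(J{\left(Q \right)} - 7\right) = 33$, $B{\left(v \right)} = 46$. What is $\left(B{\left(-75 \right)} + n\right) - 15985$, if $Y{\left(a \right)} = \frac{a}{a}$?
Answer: $-20829$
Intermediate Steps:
$Y{\left(a \right)} = 1$
$J{\left(Q \right)} = 18$ ($J{\left(Q \right)} = 7 + \frac{1}{3} \cdot 33 = 7 + 11 = 18$)
$n = -4890$ ($n = \left(1 + 18\right) - 4909 = 19 - 4909 = -4890$)
$\left(B{\left(-75 \right)} + n\right) - 15985 = \left(46 - 4890\right) - 15985 = -4844 - 15985 = -20829$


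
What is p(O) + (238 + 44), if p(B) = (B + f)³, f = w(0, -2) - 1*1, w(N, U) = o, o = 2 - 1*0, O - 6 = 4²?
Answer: 12449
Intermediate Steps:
O = 22 (O = 6 + 4² = 6 + 16 = 22)
o = 2 (o = 2 + 0 = 2)
w(N, U) = 2
f = 1 (f = 2 - 1*1 = 2 - 1 = 1)
p(B) = (1 + B)³ (p(B) = (B + 1)³ = (1 + B)³)
p(O) + (238 + 44) = (1 + 22)³ + (238 + 44) = 23³ + 282 = 12167 + 282 = 12449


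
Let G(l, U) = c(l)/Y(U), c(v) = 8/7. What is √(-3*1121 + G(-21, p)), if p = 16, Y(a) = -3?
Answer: I*√1483251/21 ≈ 57.995*I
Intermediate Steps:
c(v) = 8/7 (c(v) = 8*(⅐) = 8/7)
G(l, U) = -8/21 (G(l, U) = (8/7)/(-3) = (8/7)*(-⅓) = -8/21)
√(-3*1121 + G(-21, p)) = √(-3*1121 - 8/21) = √(-3363 - 8/21) = √(-70631/21) = I*√1483251/21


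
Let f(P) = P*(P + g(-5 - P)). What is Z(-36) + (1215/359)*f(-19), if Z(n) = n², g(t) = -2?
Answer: 950049/359 ≈ 2646.4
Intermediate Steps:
f(P) = P*(-2 + P) (f(P) = P*(P - 2) = P*(-2 + P))
Z(-36) + (1215/359)*f(-19) = (-36)² + (1215/359)*(-19*(-2 - 19)) = 1296 + (1215*(1/359))*(-19*(-21)) = 1296 + (1215/359)*399 = 1296 + 484785/359 = 950049/359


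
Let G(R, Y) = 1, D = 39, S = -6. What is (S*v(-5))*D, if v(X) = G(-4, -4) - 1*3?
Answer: 468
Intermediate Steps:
v(X) = -2 (v(X) = 1 - 1*3 = 1 - 3 = -2)
(S*v(-5))*D = -6*(-2)*39 = 12*39 = 468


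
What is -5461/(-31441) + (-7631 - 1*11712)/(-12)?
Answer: 608228795/377292 ≈ 1612.1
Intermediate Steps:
-5461/(-31441) + (-7631 - 1*11712)/(-12) = -5461*(-1/31441) + (-7631 - 11712)*(-1/12) = 5461/31441 - 19343*(-1/12) = 5461/31441 + 19343/12 = 608228795/377292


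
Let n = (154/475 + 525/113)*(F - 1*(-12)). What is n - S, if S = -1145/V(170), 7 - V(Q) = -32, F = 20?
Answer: 394395571/2093325 ≈ 188.41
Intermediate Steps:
V(Q) = 39 (V(Q) = 7 - 1*(-32) = 7 + 32 = 39)
S = -1145/39 ≈ -29.359
n = 8536864/53675 (n = (154/475 + 525/113)*(20 - 1*(-12)) = (154*(1/475) + 525*(1/113))*(20 + 12) = (154/475 + 525/113)*32 = (266777/53675)*32 = 8536864/53675 ≈ 159.05)
n - S = 8536864/53675 - 1*(-1145/39) = 8536864/53675 + 1145/39 = 394395571/2093325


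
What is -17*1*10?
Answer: -170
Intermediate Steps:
-17*1*10 = -17*10 = -170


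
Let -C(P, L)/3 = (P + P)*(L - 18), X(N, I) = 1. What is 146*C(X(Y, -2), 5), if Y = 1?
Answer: 11388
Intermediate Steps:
C(P, L) = -6*P*(-18 + L) (C(P, L) = -3*(P + P)*(L - 18) = -3*2*P*(-18 + L) = -6*P*(-18 + L))
146*C(X(Y, -2), 5) = 146*(6*1*(18 - 1*5)) = 146*(6*1*(18 - 5)) = 146*(6*1*13) = 146*78 = 11388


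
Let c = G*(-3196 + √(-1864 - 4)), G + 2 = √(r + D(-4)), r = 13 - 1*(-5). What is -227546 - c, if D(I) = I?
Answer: -227546 - 2*(2 - √14)*(1598 - I*√467) ≈ -2.2198e+5 - 75.275*I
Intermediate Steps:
r = 18 (r = 13 + 5 = 18)
G = -2 + √14 (G = -2 + √(18 - 4) = -2 + √14 ≈ 1.7417)
c = (-3196 + 2*I*√467)*(-2 + √14) (c = (-2 + √14)*(-3196 + √(-1864 - 4)) = (-2 + √14)*(-3196 + √(-1868)) = (-2 + √14)*(-3196 + 2*I*√467) = (-3196 + 2*I*√467)*(-2 + √14) ≈ -5566.3 + 75.275*I)
-227546 - c = -227546 - 2*(2 - √14)*(1598 - I*√467)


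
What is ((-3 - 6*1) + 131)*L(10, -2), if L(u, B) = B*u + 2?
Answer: -2196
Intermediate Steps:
L(u, B) = 2 + B*u
((-3 - 6*1) + 131)*L(10, -2) = ((-3 - 6*1) + 131)*(2 - 2*10) = ((-3 - 6) + 131)*(2 - 20) = (-9 + 131)*(-18) = 122*(-18) = -2196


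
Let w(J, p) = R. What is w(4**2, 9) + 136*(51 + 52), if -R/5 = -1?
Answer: 14013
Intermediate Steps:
R = 5 (R = -5*(-1) = 5)
w(J, p) = 5
w(4**2, 9) + 136*(51 + 52) = 5 + 136*(51 + 52) = 5 + 136*103 = 5 + 14008 = 14013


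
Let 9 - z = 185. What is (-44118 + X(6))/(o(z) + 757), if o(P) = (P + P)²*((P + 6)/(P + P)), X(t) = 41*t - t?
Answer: -14626/20199 ≈ -0.72410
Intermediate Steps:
z = -176 (z = 9 - 1*185 = 9 - 185 = -176)
X(t) = 40*t
o(P) = 2*P*(6 + P) (o(P) = (2*P)²*((6 + P)/((2*P))) = (4*P²)*((6 + P)*(1/(2*P))) = (4*P²)*((6 + P)/(2*P)) = 2*P*(6 + P))
(-44118 + X(6))/(o(z) + 757) = (-44118 + 40*6)/(2*(-176)*(6 - 176) + 757) = (-44118 + 240)/(2*(-176)*(-170) + 757) = -43878/(59840 + 757) = -43878/60597 = -43878*1/60597 = -14626/20199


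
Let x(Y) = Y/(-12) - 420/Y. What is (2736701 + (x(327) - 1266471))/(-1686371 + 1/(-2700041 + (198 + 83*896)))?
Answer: -1682950056098525/1930400856934536 ≈ -0.87181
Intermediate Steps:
x(Y) = -420/Y - Y/12 (x(Y) = Y*(-1/12) - 420/Y = -Y/12 - 420/Y = -420/Y - Y/12)
(2736701 + (x(327) - 1266471))/(-1686371 + 1/(-2700041 + (198 + 83*896))) = (2736701 + ((-420/327 - 1/12*327) - 1266471))/(-1686371 + 1/(-2700041 + (198 + 83*896))) = (2736701 + ((-420*1/327 - 109/4) - 1266471))/(-1686371 + 1/(-2700041 + (198 + 74368))) = (2736701 + ((-140/109 - 109/4) - 1266471))/(-1686371 + 1/(-2700041 + 74566)) = (2736701 + (-12441/436 - 1266471))/(-1686371 + 1/(-2625475)) = (2736701 - 552193797/436)/(-1686371 - 1/2625475) = 641007839/(436*(-4427524901226/2625475)) = (641007839/436)*(-2625475/4427524901226) = -1682950056098525/1930400856934536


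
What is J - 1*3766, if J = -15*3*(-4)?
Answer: -3586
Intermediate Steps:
J = 180 (J = -45*(-4) = 180)
J - 1*3766 = 180 - 1*3766 = 180 - 3766 = -3586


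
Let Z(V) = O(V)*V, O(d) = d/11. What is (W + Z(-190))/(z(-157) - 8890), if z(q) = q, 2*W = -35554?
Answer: 159447/99517 ≈ 1.6022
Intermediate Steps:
W = -17777 (W = (½)*(-35554) = -17777)
O(d) = d/11 (O(d) = d*(1/11) = d/11)
Z(V) = V²/11 (Z(V) = (V/11)*V = V²/11)
(W + Z(-190))/(z(-157) - 8890) = (-17777 + (1/11)*(-190)²)/(-157 - 8890) = (-17777 + (1/11)*36100)/(-9047) = (-17777 + 36100/11)*(-1/9047) = -159447/11*(-1/9047) = 159447/99517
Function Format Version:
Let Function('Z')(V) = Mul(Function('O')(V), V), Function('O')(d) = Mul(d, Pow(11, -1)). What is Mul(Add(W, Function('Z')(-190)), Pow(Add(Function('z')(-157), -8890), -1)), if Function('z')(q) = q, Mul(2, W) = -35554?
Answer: Rational(159447, 99517) ≈ 1.6022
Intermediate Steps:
W = -17777 (W = Mul(Rational(1, 2), -35554) = -17777)
Function('O')(d) = Mul(Rational(1, 11), d) (Function('O')(d) = Mul(d, Rational(1, 11)) = Mul(Rational(1, 11), d))
Function('Z')(V) = Mul(Rational(1, 11), Pow(V, 2)) (Function('Z')(V) = Mul(Mul(Rational(1, 11), V), V) = Mul(Rational(1, 11), Pow(V, 2)))
Mul(Add(W, Function('Z')(-190)), Pow(Add(Function('z')(-157), -8890), -1)) = Mul(Add(-17777, Mul(Rational(1, 11), Pow(-190, 2))), Pow(Add(-157, -8890), -1)) = Mul(Add(-17777, Mul(Rational(1, 11), 36100)), Pow(-9047, -1)) = Mul(Add(-17777, Rational(36100, 11)), Rational(-1, 9047)) = Mul(Rational(-159447, 11), Rational(-1, 9047)) = Rational(159447, 99517)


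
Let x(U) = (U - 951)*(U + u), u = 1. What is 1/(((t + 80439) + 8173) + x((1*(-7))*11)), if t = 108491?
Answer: 1/275231 ≈ 3.6333e-6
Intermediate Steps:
x(U) = (1 + U)*(-951 + U) (x(U) = (U - 951)*(U + 1) = (-951 + U)*(1 + U) = (1 + U)*(-951 + U))
1/(((t + 80439) + 8173) + x((1*(-7))*11)) = 1/(((108491 + 80439) + 8173) + (-951 + ((1*(-7))*11)**2 - 950*1*(-7)*11)) = 1/((188930 + 8173) + (-951 + (-7*11)**2 - (-6650)*11)) = 1/(197103 + (-951 + (-77)**2 - 950*(-77))) = 1/(197103 + (-951 + 5929 + 73150)) = 1/(197103 + 78128) = 1/275231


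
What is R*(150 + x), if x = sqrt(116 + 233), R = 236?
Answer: 35400 + 236*sqrt(349) ≈ 39809.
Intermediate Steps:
x = sqrt(349) ≈ 18.682
R*(150 + x) = 236*(150 + sqrt(349)) = 35400 + 236*sqrt(349)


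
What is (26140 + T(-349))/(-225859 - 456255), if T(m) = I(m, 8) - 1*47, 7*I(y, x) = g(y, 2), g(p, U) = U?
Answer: -182653/4774798 ≈ -0.038254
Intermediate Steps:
I(y, x) = 2/7 (I(y, x) = (⅐)*2 = 2/7)
T(m) = -327/7 (T(m) = 2/7 - 1*47 = 2/7 - 47 = -327/7)
(26140 + T(-349))/(-225859 - 456255) = (26140 - 327/7)/(-225859 - 456255) = (182653/7)/(-682114) = (182653/7)*(-1/682114) = -182653/4774798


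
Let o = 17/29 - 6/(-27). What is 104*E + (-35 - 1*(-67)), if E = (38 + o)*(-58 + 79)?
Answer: 7376696/87 ≈ 84790.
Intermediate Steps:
o = 211/261 (o = 17*(1/29) - 6*(-1/27) = 17/29 + 2/9 = 211/261 ≈ 0.80843)
E = 70903/87 (E = (38 + 211/261)*(-58 + 79) = (10129/261)*21 = 70903/87 ≈ 814.98)
104*E + (-35 - 1*(-67)) = 104*(70903/87) + (-35 - 1*(-67)) = 7373912/87 + (-35 + 67) = 7373912/87 + 32 = 7376696/87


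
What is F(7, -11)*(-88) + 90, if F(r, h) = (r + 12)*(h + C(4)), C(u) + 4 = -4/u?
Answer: 26842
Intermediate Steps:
C(u) = -4 - 4/u
F(r, h) = (-5 + h)*(12 + r) (F(r, h) = (r + 12)*(h + (-4 - 4/4)) = (12 + r)*(h + (-4 - 4*¼)) = (12 + r)*(h + (-4 - 1)) = (12 + r)*(h - 5) = (12 + r)*(-5 + h) = (-5 + h)*(12 + r))
F(7, -11)*(-88) + 90 = (-60 - 5*7 + 12*(-11) - 11*7)*(-88) + 90 = (-60 - 35 - 132 - 77)*(-88) + 90 = -304*(-88) + 90 = 26752 + 90 = 26842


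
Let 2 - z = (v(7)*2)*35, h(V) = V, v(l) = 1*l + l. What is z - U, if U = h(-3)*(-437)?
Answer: -2289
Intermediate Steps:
v(l) = 2*l (v(l) = l + l = 2*l)
z = -978 (z = 2 - (2*7)*2*35 = 2 - 14*2*35 = 2 - 28*35 = 2 - 1*980 = 2 - 980 = -978)
U = 1311 (U = -3*(-437) = 1311)
z - U = -978 - 1*1311 = -978 - 1311 = -2289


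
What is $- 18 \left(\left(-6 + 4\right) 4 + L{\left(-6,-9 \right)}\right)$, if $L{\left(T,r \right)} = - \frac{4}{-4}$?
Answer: $126$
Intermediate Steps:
$L{\left(T,r \right)} = 1$ ($L{\left(T,r \right)} = \left(-4\right) \left(- \frac{1}{4}\right) = 1$)
$- 18 \left(\left(-6 + 4\right) 4 + L{\left(-6,-9 \right)}\right) = - 18 \left(\left(-6 + 4\right) 4 + 1\right) = - 18 \left(\left(-2\right) 4 + 1\right) = - 18 \left(-8 + 1\right) = \left(-18\right) \left(-7\right) = 126$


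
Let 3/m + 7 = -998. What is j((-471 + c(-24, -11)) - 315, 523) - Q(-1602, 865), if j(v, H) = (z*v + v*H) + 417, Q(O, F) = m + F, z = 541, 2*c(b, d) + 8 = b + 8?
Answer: -284589199/335 ≈ -8.4952e+5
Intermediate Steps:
c(b, d) = b/2 (c(b, d) = -4 + (b + 8)/2 = -4 + (8 + b)/2 = -4 + (4 + b/2) = b/2)
m = -1/335 (m = 3/(-7 - 998) = 3/(-1005) = 3*(-1/1005) = -1/335 ≈ -0.0029851)
Q(O, F) = -1/335 + F
j(v, H) = 417 + 541*v + H*v (j(v, H) = (541*v + v*H) + 417 = (541*v + H*v) + 417 = 417 + 541*v + H*v)
j((-471 + c(-24, -11)) - 315, 523) - Q(-1602, 865) = (417 + 541*((-471 + (½)*(-24)) - 315) + 523*((-471 + (½)*(-24)) - 315)) - (-1/335 + 865) = (417 + 541*((-471 - 12) - 315) + 523*((-471 - 12) - 315)) - 1*289774/335 = (417 + 541*(-483 - 315) + 523*(-483 - 315)) - 289774/335 = (417 + 541*(-798) + 523*(-798)) - 289774/335 = (417 - 431718 - 417354) - 289774/335 = -848655 - 289774/335 = -284589199/335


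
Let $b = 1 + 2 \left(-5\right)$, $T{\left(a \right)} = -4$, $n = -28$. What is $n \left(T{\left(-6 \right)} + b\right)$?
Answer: $364$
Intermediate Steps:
$b = -9$ ($b = 1 - 10 = -9$)
$n \left(T{\left(-6 \right)} + b\right) = - 28 \left(-4 - 9\right) = \left(-28\right) \left(-13\right) = 364$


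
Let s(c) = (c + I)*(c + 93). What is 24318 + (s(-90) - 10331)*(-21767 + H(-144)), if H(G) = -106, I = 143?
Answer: 222516474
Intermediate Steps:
s(c) = (93 + c)*(143 + c) (s(c) = (c + 143)*(c + 93) = (143 + c)*(93 + c) = (93 + c)*(143 + c))
24318 + (s(-90) - 10331)*(-21767 + H(-144)) = 24318 + ((13299 + (-90)² + 236*(-90)) - 10331)*(-21767 - 106) = 24318 + ((13299 + 8100 - 21240) - 10331)*(-21873) = 24318 + (159 - 10331)*(-21873) = 24318 - 10172*(-21873) = 24318 + 222492156 = 222516474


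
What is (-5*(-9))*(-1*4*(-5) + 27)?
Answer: 2115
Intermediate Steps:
(-5*(-9))*(-1*4*(-5) + 27) = 45*(-4*(-5) + 27) = 45*(20 + 27) = 45*47 = 2115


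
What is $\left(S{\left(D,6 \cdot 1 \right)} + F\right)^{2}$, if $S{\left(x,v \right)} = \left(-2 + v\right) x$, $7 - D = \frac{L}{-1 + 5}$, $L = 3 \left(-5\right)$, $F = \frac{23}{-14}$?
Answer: $\frac{335241}{196} \approx 1710.4$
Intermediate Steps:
$F = - \frac{23}{14}$ ($F = 23 \left(- \frac{1}{14}\right) = - \frac{23}{14} \approx -1.6429$)
$L = -15$
$D = \frac{43}{4}$ ($D = 7 - \frac{1}{-1 + 5} \left(-15\right) = 7 - \frac{1}{4} \left(-15\right) = 7 - - \frac{15}{4} = 7 + \frac{15}{4} = \frac{43}{4} \approx 10.75$)
$S{\left(x,v \right)} = x \left(-2 + v\right)$
$\left(S{\left(D,6 \cdot 1 \right)} + F\right)^{2} = \left(\frac{43 \left(-2 + 6 \cdot 1\right)}{4} - \frac{23}{14}\right)^{2} = \left(\frac{43 \left(-2 + 6\right)}{4} - \frac{23}{14}\right)^{2} = \left(\frac{43}{4} \cdot 4 - \frac{23}{14}\right)^{2} = \left(43 - \frac{23}{14}\right)^{2} = \left(\frac{579}{14}\right)^{2} = \frac{335241}{196}$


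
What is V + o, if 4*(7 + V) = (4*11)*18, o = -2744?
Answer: -2553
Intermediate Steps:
V = 191 (V = -7 + ((4*11)*18)/4 = -7 + (44*18)/4 = -7 + (¼)*792 = -7 + 198 = 191)
V + o = 191 - 2744 = -2553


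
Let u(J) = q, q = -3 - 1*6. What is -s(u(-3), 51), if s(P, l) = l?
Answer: -51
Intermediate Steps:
q = -9 (q = -3 - 6 = -9)
u(J) = -9
-s(u(-3), 51) = -1*51 = -51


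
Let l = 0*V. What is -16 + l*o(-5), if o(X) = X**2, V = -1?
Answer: -16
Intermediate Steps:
l = 0 (l = 0*(-1) = 0)
-16 + l*o(-5) = -16 + 0*(-5)**2 = -16 + 0*25 = -16 + 0 = -16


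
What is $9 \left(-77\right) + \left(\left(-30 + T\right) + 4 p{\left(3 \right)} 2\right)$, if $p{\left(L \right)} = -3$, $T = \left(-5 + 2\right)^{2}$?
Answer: $-738$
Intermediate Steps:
$T = 9$ ($T = \left(-3\right)^{2} = 9$)
$9 \left(-77\right) + \left(\left(-30 + T\right) + 4 p{\left(3 \right)} 2\right) = 9 \left(-77\right) + \left(\left(-30 + 9\right) + 4 \left(-3\right) 2\right) = -693 - 45 = -738$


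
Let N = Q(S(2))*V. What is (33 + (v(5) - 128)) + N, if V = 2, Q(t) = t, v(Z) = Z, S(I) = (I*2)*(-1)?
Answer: -98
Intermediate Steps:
S(I) = -2*I (S(I) = (2*I)*(-1) = -2*I)
N = -8 (N = -2*2*2 = -4*2 = -8)
(33 + (v(5) - 128)) + N = (33 + (5 - 128)) - 8 = (33 - 123) - 8 = -90 - 8 = -98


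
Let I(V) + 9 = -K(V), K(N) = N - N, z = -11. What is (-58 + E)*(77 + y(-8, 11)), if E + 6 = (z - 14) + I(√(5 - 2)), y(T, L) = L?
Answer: -8624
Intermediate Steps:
K(N) = 0
I(V) = -9 (I(V) = -9 - 1*0 = -9 + 0 = -9)
E = -40 (E = -6 + ((-11 - 14) - 9) = -6 + (-25 - 9) = -6 - 34 = -40)
(-58 + E)*(77 + y(-8, 11)) = (-58 - 40)*(77 + 11) = -98*88 = -8624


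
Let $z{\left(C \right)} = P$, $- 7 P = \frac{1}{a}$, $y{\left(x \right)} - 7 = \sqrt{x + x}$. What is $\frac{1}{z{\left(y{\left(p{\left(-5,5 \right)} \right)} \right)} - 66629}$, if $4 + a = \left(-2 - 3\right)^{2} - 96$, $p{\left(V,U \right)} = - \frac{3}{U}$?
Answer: $- \frac{525}{34980224} \approx -1.5008 \cdot 10^{-5}$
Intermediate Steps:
$y{\left(x \right)} = 7 + \sqrt{2} \sqrt{x}$ ($y{\left(x \right)} = 7 + \sqrt{x + x} = 7 + \sqrt{2 x} = 7 + \sqrt{2} \sqrt{x}$)
$a = -75$ ($a = -4 + \left(\left(-2 - 3\right)^{2} - 96\right) = -4 - \left(96 - \left(-5\right)^{2}\right) = -4 + \left(25 - 96\right) = -4 - 71 = -75$)
$P = \frac{1}{525}$ ($P = - \frac{1}{7 \left(-75\right)} = \left(- \frac{1}{7}\right) \left(- \frac{1}{75}\right) = \frac{1}{525} \approx 0.0019048$)
$z{\left(C \right)} = \frac{1}{525}$
$\frac{1}{z{\left(y{\left(p{\left(-5,5 \right)} \right)} \right)} - 66629} = \frac{1}{\frac{1}{525} - 66629} = \frac{1}{- \frac{34980224}{525}} = - \frac{525}{34980224}$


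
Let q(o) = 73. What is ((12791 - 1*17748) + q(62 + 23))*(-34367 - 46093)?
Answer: 392966640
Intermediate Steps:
((12791 - 1*17748) + q(62 + 23))*(-34367 - 46093) = ((12791 - 1*17748) + 73)*(-34367 - 46093) = ((12791 - 17748) + 73)*(-80460) = (-4957 + 73)*(-80460) = -4884*(-80460) = 392966640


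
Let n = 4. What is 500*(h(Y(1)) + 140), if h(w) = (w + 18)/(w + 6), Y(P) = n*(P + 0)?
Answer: 71100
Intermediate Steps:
Y(P) = 4*P (Y(P) = 4*(P + 0) = 4*P)
h(w) = (18 + w)/(6 + w)
500*(h(Y(1)) + 140) = 500*((18 + 4*1)/(6 + 4*1) + 140) = 500*((18 + 4)/(6 + 4) + 140) = 500*(22/10 + 140) = 500*((1/10)*22 + 140) = 500*(11/5 + 140) = 500*(711/5) = 71100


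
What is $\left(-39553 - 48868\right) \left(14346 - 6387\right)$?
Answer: $-703742739$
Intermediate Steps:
$\left(-39553 - 48868\right) \left(14346 - 6387\right) = \left(-88421\right) 7959 = -703742739$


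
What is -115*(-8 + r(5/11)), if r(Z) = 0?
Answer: 920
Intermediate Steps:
-115*(-8 + r(5/11)) = -115*(-8 + 0) = -115*(-8) = 920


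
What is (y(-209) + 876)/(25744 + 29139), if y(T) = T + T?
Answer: 458/54883 ≈ 0.0083450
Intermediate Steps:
y(T) = 2*T
(y(-209) + 876)/(25744 + 29139) = (2*(-209) + 876)/(25744 + 29139) = (-418 + 876)/54883 = 458*(1/54883) = 458/54883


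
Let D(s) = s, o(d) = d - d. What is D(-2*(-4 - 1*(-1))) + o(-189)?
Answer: 6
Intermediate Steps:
o(d) = 0
D(-2*(-4 - 1*(-1))) + o(-189) = -2*(-4 - 1*(-1)) + 0 = -2*(-4 + 1) + 0 = -2*(-3) + 0 = 6 + 0 = 6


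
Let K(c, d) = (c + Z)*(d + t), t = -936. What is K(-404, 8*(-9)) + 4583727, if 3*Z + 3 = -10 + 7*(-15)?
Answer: 5030607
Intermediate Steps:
Z = -118/3 (Z = -1 + (-10 + 7*(-15))/3 = -1 + (-10 - 105)/3 = -1 + (1/3)*(-115) = -1 - 115/3 = -118/3 ≈ -39.333)
K(c, d) = (-936 + d)*(-118/3 + c) (K(c, d) = (c - 118/3)*(d - 936) = (-118/3 + c)*(-936 + d) = (-936 + d)*(-118/3 + c))
K(-404, 8*(-9)) + 4583727 = (36816 - 936*(-404) - 944*(-9)/3 - 3232*(-9)) + 4583727 = (36816 + 378144 - 118/3*(-72) - 404*(-72)) + 4583727 = (36816 + 378144 + 2832 + 29088) + 4583727 = 446880 + 4583727 = 5030607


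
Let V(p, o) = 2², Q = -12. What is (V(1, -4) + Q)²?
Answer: 64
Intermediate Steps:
V(p, o) = 4
(V(1, -4) + Q)² = (4 - 12)² = (-8)² = 64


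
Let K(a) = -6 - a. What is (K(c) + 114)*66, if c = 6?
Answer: 6732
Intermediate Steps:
(K(c) + 114)*66 = ((-6 - 1*6) + 114)*66 = ((-6 - 6) + 114)*66 = (-12 + 114)*66 = 102*66 = 6732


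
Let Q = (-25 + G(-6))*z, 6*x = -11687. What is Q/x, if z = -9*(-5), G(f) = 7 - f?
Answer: 3240/11687 ≈ 0.27723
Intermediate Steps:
x = -11687/6 (x = (1/6)*(-11687) = -11687/6 ≈ -1947.8)
z = 45
Q = -540 (Q = (-25 + (7 - 1*(-6)))*45 = (-25 + (7 + 6))*45 = (-25 + 13)*45 = -12*45 = -540)
Q/x = -540/(-11687/6) = -540*(-6/11687) = 3240/11687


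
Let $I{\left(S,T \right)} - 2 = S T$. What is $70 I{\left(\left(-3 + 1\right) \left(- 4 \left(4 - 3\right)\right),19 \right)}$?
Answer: $10780$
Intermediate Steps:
$I{\left(S,T \right)} = 2 + S T$
$70 I{\left(\left(-3 + 1\right) \left(- 4 \left(4 - 3\right)\right),19 \right)} = 70 \left(2 + \left(-3 + 1\right) \left(- 4 \left(4 - 3\right)\right) 19\right) = 70 \left(2 + - 2 \left(\left(-4\right) 1\right) 19\right) = 70 \left(2 + \left(-2\right) \left(-4\right) 19\right) = 70 \left(2 + 8 \cdot 19\right) = 70 \left(2 + 152\right) = 70 \cdot 154 = 10780$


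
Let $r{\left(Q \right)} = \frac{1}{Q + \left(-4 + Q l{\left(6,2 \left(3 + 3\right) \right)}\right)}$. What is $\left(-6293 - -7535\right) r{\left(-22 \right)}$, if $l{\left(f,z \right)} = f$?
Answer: $- \frac{621}{79} \approx -7.8608$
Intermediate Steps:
$r{\left(Q \right)} = \frac{1}{-4 + 7 Q}$ ($r{\left(Q \right)} = \frac{1}{Q + \left(-4 + Q 6\right)} = \frac{1}{Q + \left(-4 + 6 Q\right)} = \frac{1}{-4 + 7 Q}$)
$\left(-6293 - -7535\right) r{\left(-22 \right)} = \frac{-6293 - -7535}{-4 + 7 \left(-22\right)} = \frac{-6293 + 7535}{-4 - 154} = \frac{1242}{-158} = 1242 \left(- \frac{1}{158}\right) = - \frac{621}{79}$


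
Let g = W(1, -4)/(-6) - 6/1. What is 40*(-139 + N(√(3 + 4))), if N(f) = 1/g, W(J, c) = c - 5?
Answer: -50120/9 ≈ -5568.9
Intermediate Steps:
W(J, c) = -5 + c
g = -9/2 (g = (-5 - 4)/(-6) - 6/1 = -9*(-⅙) - 6*1 = 3/2 - 6 = -9/2 ≈ -4.5000)
N(f) = -2/9 (N(f) = 1/(-9/2) = 1*(-2/9) = -2/9)
40*(-139 + N(√(3 + 4))) = 40*(-139 - 2/9) = 40*(-1253/9) = -50120/9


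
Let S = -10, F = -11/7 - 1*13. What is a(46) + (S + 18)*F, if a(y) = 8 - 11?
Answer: -837/7 ≈ -119.57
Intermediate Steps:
F = -102/7 (F = -11*⅐ - 13 = -11/7 - 13 = -102/7 ≈ -14.571)
a(y) = -3
a(46) + (S + 18)*F = -3 + (-10 + 18)*(-102/7) = -3 + 8*(-102/7) = -3 - 816/7 = -837/7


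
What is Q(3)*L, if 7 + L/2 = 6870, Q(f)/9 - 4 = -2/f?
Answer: 411780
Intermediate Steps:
Q(f) = 36 - 18/f (Q(f) = 36 + 9*(-2/f) = 36 - 18/f)
L = 13726 (L = -14 + 2*6870 = -14 + 13740 = 13726)
Q(3)*L = (36 - 18/3)*13726 = (36 - 18*1/3)*13726 = (36 - 6)*13726 = 30*13726 = 411780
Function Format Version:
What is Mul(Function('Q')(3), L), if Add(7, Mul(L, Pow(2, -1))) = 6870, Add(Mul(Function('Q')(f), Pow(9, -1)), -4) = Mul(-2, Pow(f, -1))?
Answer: 411780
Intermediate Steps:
Function('Q')(f) = Add(36, Mul(-18, Pow(f, -1))) (Function('Q')(f) = Add(36, Mul(9, Mul(-2, Pow(f, -1)))) = Add(36, Mul(-18, Pow(f, -1))))
L = 13726 (L = Add(-14, Mul(2, 6870)) = Add(-14, 13740) = 13726)
Mul(Function('Q')(3), L) = Mul(Add(36, Mul(-18, Pow(3, -1))), 13726) = Mul(Add(36, Mul(-18, Rational(1, 3))), 13726) = Mul(Add(36, -6), 13726) = Mul(30, 13726) = 411780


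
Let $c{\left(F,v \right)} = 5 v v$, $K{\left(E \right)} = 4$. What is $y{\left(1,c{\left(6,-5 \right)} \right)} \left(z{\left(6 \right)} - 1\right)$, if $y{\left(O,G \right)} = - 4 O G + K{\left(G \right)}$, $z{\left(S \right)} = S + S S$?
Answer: $-20336$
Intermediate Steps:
$c{\left(F,v \right)} = 5 v^{2}$
$z{\left(S \right)} = S + S^{2}$
$y{\left(O,G \right)} = 4 - 4 G O$ ($y{\left(O,G \right)} = - 4 O G + 4 = - 4 G O + 4 = 4 - 4 G O$)
$y{\left(1,c{\left(6,-5 \right)} \right)} \left(z{\left(6 \right)} - 1\right) = \left(4 - 4 \cdot 5 \left(-5\right)^{2} \cdot 1\right) \left(6 \left(1 + 6\right) - 1\right) = \left(4 - 4 \cdot 5 \cdot 25 \cdot 1\right) \left(6 \cdot 7 - 1\right) = \left(4 - 500 \cdot 1\right) \left(42 - 1\right) = \left(4 - 500\right) 41 = \left(-496\right) 41 = -20336$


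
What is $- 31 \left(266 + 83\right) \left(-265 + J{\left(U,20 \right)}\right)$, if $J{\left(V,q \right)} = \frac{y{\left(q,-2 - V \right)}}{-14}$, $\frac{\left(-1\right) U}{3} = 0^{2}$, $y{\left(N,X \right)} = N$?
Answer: $\frac{20177435}{7} \approx 2.8825 \cdot 10^{6}$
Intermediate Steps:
$U = 0$ ($U = - 3 \cdot 0^{2} = \left(-3\right) 0 = 0$)
$J{\left(V,q \right)} = - \frac{q}{14}$ ($J{\left(V,q \right)} = \frac{q}{-14} = q \left(- \frac{1}{14}\right) = - \frac{q}{14}$)
$- 31 \left(266 + 83\right) \left(-265 + J{\left(U,20 \right)}\right) = - 31 \left(266 + 83\right) \left(-265 - \frac{10}{7}\right) = - 31 \cdot 349 \left(-265 - \frac{10}{7}\right) = - 31 \cdot 349 \left(- \frac{1865}{7}\right) = \left(-31\right) \left(- \frac{650885}{7}\right) = \frac{20177435}{7}$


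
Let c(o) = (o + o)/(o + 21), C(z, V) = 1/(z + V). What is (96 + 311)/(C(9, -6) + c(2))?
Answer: 28083/35 ≈ 802.37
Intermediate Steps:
C(z, V) = 1/(V + z)
c(o) = 2*o/(21 + o) (c(o) = (2*o)/(21 + o) = 2*o/(21 + o))
(96 + 311)/(C(9, -6) + c(2)) = (96 + 311)/(1/(-6 + 9) + 2*2/(21 + 2)) = 407/(1/3 + 2*2/23) = 407/(1/3 + 2*2*(1/23)) = 407/(1/3 + 4/23) = 407/(35/69) = 407*(69/35) = 28083/35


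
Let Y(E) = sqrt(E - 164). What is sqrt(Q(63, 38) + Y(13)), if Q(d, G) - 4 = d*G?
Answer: sqrt(2398 + I*sqrt(151)) ≈ 48.97 + 0.1255*I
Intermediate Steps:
Q(d, G) = 4 + G*d (Q(d, G) = 4 + d*G = 4 + G*d)
Y(E) = sqrt(-164 + E)
sqrt(Q(63, 38) + Y(13)) = sqrt((4 + 38*63) + sqrt(-164 + 13)) = sqrt((4 + 2394) + sqrt(-151)) = sqrt(2398 + I*sqrt(151))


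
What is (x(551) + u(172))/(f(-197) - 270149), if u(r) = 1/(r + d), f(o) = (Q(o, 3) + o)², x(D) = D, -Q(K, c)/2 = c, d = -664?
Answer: -271091/112638480 ≈ -0.0024067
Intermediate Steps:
Q(K, c) = -2*c
f(o) = (-6 + o)² (f(o) = (-2*3 + o)² = (-6 + o)²)
u(r) = 1/(-664 + r) (u(r) = 1/(r - 664) = 1/(-664 + r))
(x(551) + u(172))/(f(-197) - 270149) = (551 + 1/(-664 + 172))/((-6 - 197)² - 270149) = (551 + 1/(-492))/((-203)² - 270149) = (551 - 1/492)/(41209 - 270149) = (271091/492)/(-228940) = (271091/492)*(-1/228940) = -271091/112638480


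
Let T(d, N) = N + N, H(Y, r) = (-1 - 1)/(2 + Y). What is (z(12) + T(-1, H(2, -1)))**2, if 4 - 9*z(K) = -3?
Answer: 4/81 ≈ 0.049383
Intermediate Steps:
H(Y, r) = -2/(2 + Y)
z(K) = 7/9 (z(K) = 4/9 - 1/9*(-3) = 4/9 + 1/3 = 7/9)
T(d, N) = 2*N
(z(12) + T(-1, H(2, -1)))**2 = (7/9 + 2*(-2/(2 + 2)))**2 = (7/9 + 2*(-2/4))**2 = (7/9 + 2*(-2*1/4))**2 = (7/9 + 2*(-1/2))**2 = (7/9 - 1)**2 = (-2/9)**2 = 4/81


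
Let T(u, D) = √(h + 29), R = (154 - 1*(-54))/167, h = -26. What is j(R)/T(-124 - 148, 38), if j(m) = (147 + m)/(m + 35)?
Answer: 24757*√3/18159 ≈ 2.3614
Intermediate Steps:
R = 208/167 (R = (154 + 54)*(1/167) = 208*(1/167) = 208/167 ≈ 1.2455)
T(u, D) = √3 (T(u, D) = √(-26 + 29) = √3)
j(m) = (147 + m)/(35 + m)
j(R)/T(-124 - 148, 38) = ((147 + 208/167)/(35 + 208/167))/(√3) = ((24757/167)/(6053/167))*(√3/3) = ((167/6053)*(24757/167))*(√3/3) = 24757*(√3/3)/6053 = 24757*√3/18159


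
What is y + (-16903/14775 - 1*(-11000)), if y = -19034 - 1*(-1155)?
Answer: -101654128/14775 ≈ -6880.1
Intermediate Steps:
y = -17879 (y = -19034 + 1155 = -17879)
y + (-16903/14775 - 1*(-11000)) = -17879 + (-16903/14775 - 1*(-11000)) = -17879 + (-16903*1/14775 + 11000) = -17879 + (-16903/14775 + 11000) = -17879 + 162508097/14775 = -101654128/14775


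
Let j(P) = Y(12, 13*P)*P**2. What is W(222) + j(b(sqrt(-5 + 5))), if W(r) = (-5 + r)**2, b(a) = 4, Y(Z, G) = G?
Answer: 47921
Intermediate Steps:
j(P) = 13*P**3 (j(P) = (13*P)*P**2 = 13*P**3)
W(222) + j(b(sqrt(-5 + 5))) = (-5 + 222)**2 + 13*4**3 = 217**2 + 13*64 = 47089 + 832 = 47921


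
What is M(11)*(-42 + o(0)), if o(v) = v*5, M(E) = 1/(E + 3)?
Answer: -3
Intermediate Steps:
M(E) = 1/(3 + E)
o(v) = 5*v
M(11)*(-42 + o(0)) = (-42 + 5*0)/(3 + 11) = (-42 + 0)/14 = (1/14)*(-42) = -3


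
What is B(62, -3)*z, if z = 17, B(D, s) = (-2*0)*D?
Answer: 0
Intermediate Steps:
B(D, s) = 0 (B(D, s) = 0*D = 0)
B(62, -3)*z = 0*17 = 0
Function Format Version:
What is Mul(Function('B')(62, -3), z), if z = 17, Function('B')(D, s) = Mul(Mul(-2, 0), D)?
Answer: 0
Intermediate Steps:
Function('B')(D, s) = 0 (Function('B')(D, s) = Mul(0, D) = 0)
Mul(Function('B')(62, -3), z) = Mul(0, 17) = 0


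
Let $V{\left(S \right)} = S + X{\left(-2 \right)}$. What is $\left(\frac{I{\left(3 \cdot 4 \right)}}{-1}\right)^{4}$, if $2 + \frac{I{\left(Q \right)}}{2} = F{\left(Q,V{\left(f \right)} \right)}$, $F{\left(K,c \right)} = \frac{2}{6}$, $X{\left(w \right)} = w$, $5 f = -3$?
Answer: $\frac{10000}{81} \approx 123.46$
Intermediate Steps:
$f = - \frac{3}{5}$ ($f = \frac{1}{5} \left(-3\right) = - \frac{3}{5} \approx -0.6$)
$V{\left(S \right)} = -2 + S$ ($V{\left(S \right)} = S - 2 = -2 + S$)
$F{\left(K,c \right)} = \frac{1}{3}$ ($F{\left(K,c \right)} = 2 \cdot \frac{1}{6} = \frac{1}{3}$)
$I{\left(Q \right)} = - \frac{10}{3}$ ($I{\left(Q \right)} = -4 + 2 \cdot \frac{1}{3} = -4 + \frac{2}{3} = - \frac{10}{3}$)
$\left(\frac{I{\left(3 \cdot 4 \right)}}{-1}\right)^{4} = \left(- \frac{10}{3 \left(-1\right)}\right)^{4} = \left(\left(- \frac{10}{3}\right) \left(-1\right)\right)^{4} = \left(\frac{10}{3}\right)^{4} = \frac{10000}{81}$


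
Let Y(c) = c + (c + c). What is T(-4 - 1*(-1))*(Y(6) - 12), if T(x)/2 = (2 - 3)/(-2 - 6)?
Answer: 3/2 ≈ 1.5000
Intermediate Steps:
T(x) = ¼ (T(x) = 2*((2 - 3)/(-2 - 6)) = 2*(-1/(-8)) = 2*(-1*(-⅛)) = 2*(⅛) = ¼)
Y(c) = 3*c (Y(c) = c + 2*c = 3*c)
T(-4 - 1*(-1))*(Y(6) - 12) = (3*6 - 12)/4 = (18 - 12)/4 = (¼)*6 = 3/2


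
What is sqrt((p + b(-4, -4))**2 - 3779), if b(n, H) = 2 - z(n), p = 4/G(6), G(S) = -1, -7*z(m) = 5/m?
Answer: I*sqrt(2959015)/28 ≈ 61.435*I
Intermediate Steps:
z(m) = -5/(7*m)
p = -4 (p = 4/(-1) = 4*(-1) = -4)
b(n, H) = 2 + 5/(7*n) (b(n, H) = 2 - (-5)/(7*n) = 2 + 5/(7*n))
sqrt((p + b(-4, -4))**2 - 3779) = sqrt((-4 + (2 + (5/7)/(-4)))**2 - 3779) = sqrt((-4 + (2 + (5/7)*(-1/4)))**2 - 3779) = sqrt((-4 + (2 - 5/28))**2 - 3779) = sqrt((-4 + 51/28)**2 - 3779) = sqrt((-61/28)**2 - 3779) = sqrt(3721/784 - 3779) = sqrt(-2959015/784) = I*sqrt(2959015)/28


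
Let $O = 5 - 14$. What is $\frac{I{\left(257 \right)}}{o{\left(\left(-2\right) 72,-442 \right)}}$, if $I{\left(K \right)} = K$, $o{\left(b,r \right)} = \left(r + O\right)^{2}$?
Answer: $\frac{257}{203401} \approx 0.0012635$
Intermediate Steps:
$O = -9$
$o{\left(b,r \right)} = \left(-9 + r\right)^{2}$ ($o{\left(b,r \right)} = \left(r - 9\right)^{2} = \left(-9 + r\right)^{2}$)
$\frac{I{\left(257 \right)}}{o{\left(\left(-2\right) 72,-442 \right)}} = \frac{257}{\left(-9 - 442\right)^{2}} = \frac{257}{\left(-451\right)^{2}} = \frac{257}{203401}$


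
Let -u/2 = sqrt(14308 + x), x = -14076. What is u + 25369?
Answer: 25369 - 4*sqrt(58) ≈ 25339.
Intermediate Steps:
u = -4*sqrt(58) (u = -2*sqrt(14308 - 14076) = -4*sqrt(58) ≈ -30.463)
u + 25369 = -4*sqrt(58) + 25369 = 25369 - 4*sqrt(58)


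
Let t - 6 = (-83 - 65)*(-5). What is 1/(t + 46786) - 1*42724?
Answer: -2030757167/47532 ≈ -42724.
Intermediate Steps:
t = 746 (t = 6 + (-83 - 65)*(-5) = 6 - 148*(-5) = 6 + 740 = 746)
1/(t + 46786) - 1*42724 = 1/(746 + 46786) - 1*42724 = 1/47532 - 42724 = -2030757167/47532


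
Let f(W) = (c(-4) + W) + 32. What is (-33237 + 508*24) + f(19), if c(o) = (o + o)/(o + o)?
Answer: -20993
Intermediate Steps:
c(o) = 1 (c(o) = (2*o)/((2*o)) = (2*o)*(1/(2*o)) = 1)
f(W) = 33 + W (f(W) = (1 + W) + 32 = 33 + W)
(-33237 + 508*24) + f(19) = (-33237 + 508*24) + (33 + 19) = (-33237 + 12192) + 52 = -21045 + 52 = -20993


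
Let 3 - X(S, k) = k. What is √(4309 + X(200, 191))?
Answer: √4121 ≈ 64.195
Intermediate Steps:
X(S, k) = 3 - k
√(4309 + X(200, 191)) = √(4309 + (3 - 1*191)) = √(4309 + (3 - 191)) = √(4309 - 188) = √4121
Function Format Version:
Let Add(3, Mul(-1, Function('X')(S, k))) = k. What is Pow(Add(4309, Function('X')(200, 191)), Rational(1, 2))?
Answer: Pow(4121, Rational(1, 2)) ≈ 64.195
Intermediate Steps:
Function('X')(S, k) = Add(3, Mul(-1, k))
Pow(Add(4309, Function('X')(200, 191)), Rational(1, 2)) = Pow(Add(4309, Add(3, Mul(-1, 191))), Rational(1, 2)) = Pow(Add(4309, Add(3, -191)), Rational(1, 2)) = Pow(Add(4309, -188), Rational(1, 2)) = Pow(4121, Rational(1, 2))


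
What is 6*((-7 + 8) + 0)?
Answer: 6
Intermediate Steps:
6*((-7 + 8) + 0) = 6*(1 + 0) = 6*1 = 6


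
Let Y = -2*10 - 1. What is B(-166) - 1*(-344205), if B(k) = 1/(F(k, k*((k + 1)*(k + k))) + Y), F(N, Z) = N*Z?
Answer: 519583525816096/1509517659 ≈ 3.4421e+5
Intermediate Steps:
Y = -21 (Y = -20 - 1 = -21)
B(k) = 1/(-21 + 2*k³*(1 + k)) (B(k) = 1/(k*(k*((k + 1)*(k + k))) - 21) = 1/(k*(k*((1 + k)*(2*k))) - 21) = 1/(k*(k*(2*k*(1 + k))) - 21) = 1/(k*(2*k²*(1 + k)) - 21) = 1/(2*k³*(1 + k) - 21) = 1/(-21 + 2*k³*(1 + k)))
B(-166) - 1*(-344205) = 1/(-21 + 2*(-166)³*(1 - 166)) - 1*(-344205) = 1/(-21 + 2*(-4574296)*(-165)) + 344205 = 1/(-21 + 1509517680) + 344205 = 1/1509517659 + 344205 = 519583525816096/1509517659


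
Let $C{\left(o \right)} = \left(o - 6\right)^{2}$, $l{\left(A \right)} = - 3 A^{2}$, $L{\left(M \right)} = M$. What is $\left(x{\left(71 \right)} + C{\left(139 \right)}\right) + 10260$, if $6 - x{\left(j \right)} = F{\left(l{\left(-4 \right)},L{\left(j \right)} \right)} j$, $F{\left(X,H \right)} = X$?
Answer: $31363$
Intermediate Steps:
$x{\left(j \right)} = 6 + 48 j$ ($x{\left(j \right)} = 6 - - 3 \left(-4\right)^{2} j = 6 - \left(-3\right) 16 j = 6 - - 48 j = 6 + 48 j$)
$C{\left(o \right)} = \left(-6 + o\right)^{2}$
$\left(x{\left(71 \right)} + C{\left(139 \right)}\right) + 10260 = \left(\left(6 + 48 \cdot 71\right) + \left(-6 + 139\right)^{2}\right) + 10260 = \left(\left(6 + 3408\right) + 133^{2}\right) + 10260 = \left(3414 + 17689\right) + 10260 = 21103 + 10260 = 31363$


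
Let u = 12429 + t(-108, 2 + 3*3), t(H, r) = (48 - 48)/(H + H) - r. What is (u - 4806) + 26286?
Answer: 33898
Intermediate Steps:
t(H, r) = -r (t(H, r) = 0/((2*H)) - r = 0*(1/(2*H)) - r = 0 - r = -r)
u = 12418 (u = 12429 - (2 + 3*3) = 12429 - (2 + 9) = 12429 - 1*11 = 12429 - 11 = 12418)
(u - 4806) + 26286 = (12418 - 4806) + 26286 = 7612 + 26286 = 33898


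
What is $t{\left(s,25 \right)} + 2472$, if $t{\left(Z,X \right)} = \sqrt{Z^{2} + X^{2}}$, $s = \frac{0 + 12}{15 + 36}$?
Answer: $2472 + \frac{\sqrt{180641}}{17} \approx 2497.0$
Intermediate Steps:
$s = \frac{4}{17}$ ($s = \frac{12}{51} = 12 \cdot \frac{1}{51} = \frac{4}{17} \approx 0.23529$)
$t{\left(Z,X \right)} = \sqrt{X^{2} + Z^{2}}$
$t{\left(s,25 \right)} + 2472 = \sqrt{25^{2} + \left(\frac{4}{17}\right)^{2}} + 2472 = \sqrt{625 + \frac{16}{289}} + 2472 = \sqrt{\frac{180641}{289}} + 2472 = \frac{\sqrt{180641}}{17} + 2472 = 2472 + \frac{\sqrt{180641}}{17}$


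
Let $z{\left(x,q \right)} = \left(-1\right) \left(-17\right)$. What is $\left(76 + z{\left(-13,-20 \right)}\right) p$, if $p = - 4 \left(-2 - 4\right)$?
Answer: $2232$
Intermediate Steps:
$z{\left(x,q \right)} = 17$
$p = 24$ ($p = \left(-4\right) \left(-6\right) = 24$)
$\left(76 + z{\left(-13,-20 \right)}\right) p = \left(76 + 17\right) 24 = 93 \cdot 24 = 2232$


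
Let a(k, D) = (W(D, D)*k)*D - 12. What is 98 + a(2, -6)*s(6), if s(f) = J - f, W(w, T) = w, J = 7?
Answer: 158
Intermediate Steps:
a(k, D) = -12 + k*D² (a(k, D) = (D*k)*D - 12 = k*D² - 12 = -12 + k*D²)
s(f) = 7 - f
98 + a(2, -6)*s(6) = 98 + (-12 + 2*(-6)²)*(7 - 1*6) = 98 + (-12 + 2*36)*(7 - 6) = 98 + (-12 + 72)*1 = 98 + 60*1 = 98 + 60 = 158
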